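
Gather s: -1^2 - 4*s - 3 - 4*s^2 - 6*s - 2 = -4*s^2 - 10*s - 6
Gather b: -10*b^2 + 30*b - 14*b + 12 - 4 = -10*b^2 + 16*b + 8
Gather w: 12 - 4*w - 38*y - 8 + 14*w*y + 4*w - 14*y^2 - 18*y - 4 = 14*w*y - 14*y^2 - 56*y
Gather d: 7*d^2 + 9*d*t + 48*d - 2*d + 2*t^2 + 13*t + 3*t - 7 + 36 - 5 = 7*d^2 + d*(9*t + 46) + 2*t^2 + 16*t + 24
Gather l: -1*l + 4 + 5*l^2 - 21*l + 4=5*l^2 - 22*l + 8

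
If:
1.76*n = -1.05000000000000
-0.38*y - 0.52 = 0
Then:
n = -0.60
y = -1.37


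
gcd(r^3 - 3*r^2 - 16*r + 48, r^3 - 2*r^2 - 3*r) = r - 3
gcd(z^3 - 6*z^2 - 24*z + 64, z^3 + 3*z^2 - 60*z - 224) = z^2 - 4*z - 32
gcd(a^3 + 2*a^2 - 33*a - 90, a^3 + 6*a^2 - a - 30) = a^2 + 8*a + 15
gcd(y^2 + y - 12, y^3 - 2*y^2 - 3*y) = y - 3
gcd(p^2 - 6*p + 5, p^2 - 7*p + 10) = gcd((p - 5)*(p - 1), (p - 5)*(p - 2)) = p - 5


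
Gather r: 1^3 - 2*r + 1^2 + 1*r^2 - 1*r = r^2 - 3*r + 2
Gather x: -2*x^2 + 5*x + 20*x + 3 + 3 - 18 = -2*x^2 + 25*x - 12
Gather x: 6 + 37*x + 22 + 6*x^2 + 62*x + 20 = 6*x^2 + 99*x + 48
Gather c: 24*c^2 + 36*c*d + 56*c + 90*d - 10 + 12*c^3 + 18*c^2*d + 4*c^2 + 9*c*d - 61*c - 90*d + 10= 12*c^3 + c^2*(18*d + 28) + c*(45*d - 5)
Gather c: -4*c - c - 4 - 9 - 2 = -5*c - 15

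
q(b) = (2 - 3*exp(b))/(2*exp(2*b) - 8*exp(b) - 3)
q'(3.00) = 0.11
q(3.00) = -0.09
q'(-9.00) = 0.00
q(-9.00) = -0.67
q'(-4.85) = 0.02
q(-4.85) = -0.65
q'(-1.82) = 0.21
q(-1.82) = -0.36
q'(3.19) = 0.08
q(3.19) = -0.07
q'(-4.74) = 0.02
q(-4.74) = -0.64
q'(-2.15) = 0.18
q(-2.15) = -0.42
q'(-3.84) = 0.05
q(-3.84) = -0.61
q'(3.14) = 0.09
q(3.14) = -0.08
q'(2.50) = 0.26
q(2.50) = -0.18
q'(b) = (2 - 3*exp(b))*(-4*exp(2*b) + 8*exp(b))/(2*exp(2*b) - 8*exp(b) - 3)^2 - 3*exp(b)/(2*exp(2*b) - 8*exp(b) - 3) = (6*exp(2*b) - 8*exp(b) + 25)*exp(b)/(4*exp(4*b) - 32*exp(3*b) + 52*exp(2*b) + 48*exp(b) + 9)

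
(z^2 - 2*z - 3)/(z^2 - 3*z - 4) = (z - 3)/(z - 4)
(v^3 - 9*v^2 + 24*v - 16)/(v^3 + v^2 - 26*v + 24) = (v - 4)/(v + 6)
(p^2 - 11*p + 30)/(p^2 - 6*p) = (p - 5)/p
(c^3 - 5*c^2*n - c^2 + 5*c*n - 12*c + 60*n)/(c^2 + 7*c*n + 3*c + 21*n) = (c^2 - 5*c*n - 4*c + 20*n)/(c + 7*n)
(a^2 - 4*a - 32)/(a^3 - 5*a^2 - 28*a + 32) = 1/(a - 1)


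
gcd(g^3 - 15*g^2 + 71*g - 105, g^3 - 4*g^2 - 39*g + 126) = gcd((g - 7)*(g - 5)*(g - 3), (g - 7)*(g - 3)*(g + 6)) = g^2 - 10*g + 21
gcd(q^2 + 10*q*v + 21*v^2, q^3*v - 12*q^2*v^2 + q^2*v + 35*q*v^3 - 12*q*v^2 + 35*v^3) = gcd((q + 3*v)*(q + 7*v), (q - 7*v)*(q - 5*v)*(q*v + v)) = 1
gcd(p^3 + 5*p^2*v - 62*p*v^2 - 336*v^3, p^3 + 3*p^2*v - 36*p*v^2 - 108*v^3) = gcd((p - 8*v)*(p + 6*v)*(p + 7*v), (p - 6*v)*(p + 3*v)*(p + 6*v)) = p + 6*v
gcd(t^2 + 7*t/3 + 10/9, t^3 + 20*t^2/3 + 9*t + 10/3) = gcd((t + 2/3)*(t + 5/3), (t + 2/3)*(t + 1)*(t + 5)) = t + 2/3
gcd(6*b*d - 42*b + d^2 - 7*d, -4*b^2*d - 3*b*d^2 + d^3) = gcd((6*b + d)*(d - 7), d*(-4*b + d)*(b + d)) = 1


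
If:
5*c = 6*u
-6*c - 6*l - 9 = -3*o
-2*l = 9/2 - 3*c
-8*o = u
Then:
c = 72/245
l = -1773/980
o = -3/98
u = 12/49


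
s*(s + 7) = s^2 + 7*s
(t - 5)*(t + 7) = t^2 + 2*t - 35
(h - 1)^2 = h^2 - 2*h + 1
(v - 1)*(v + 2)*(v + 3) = v^3 + 4*v^2 + v - 6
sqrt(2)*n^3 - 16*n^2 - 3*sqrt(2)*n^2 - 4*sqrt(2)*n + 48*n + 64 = (n - 4)*(n - 8*sqrt(2))*(sqrt(2)*n + sqrt(2))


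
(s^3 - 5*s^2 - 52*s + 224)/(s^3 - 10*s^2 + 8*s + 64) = (s + 7)/(s + 2)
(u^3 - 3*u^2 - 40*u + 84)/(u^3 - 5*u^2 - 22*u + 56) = (u + 6)/(u + 4)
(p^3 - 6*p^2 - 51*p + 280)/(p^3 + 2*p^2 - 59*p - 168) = (p - 5)/(p + 3)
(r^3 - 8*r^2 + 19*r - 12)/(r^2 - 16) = (r^2 - 4*r + 3)/(r + 4)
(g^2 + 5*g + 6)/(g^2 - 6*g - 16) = (g + 3)/(g - 8)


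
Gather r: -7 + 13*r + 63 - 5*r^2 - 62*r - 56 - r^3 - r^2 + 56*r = -r^3 - 6*r^2 + 7*r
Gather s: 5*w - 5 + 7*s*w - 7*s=s*(7*w - 7) + 5*w - 5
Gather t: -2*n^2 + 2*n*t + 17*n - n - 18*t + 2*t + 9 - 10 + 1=-2*n^2 + 16*n + t*(2*n - 16)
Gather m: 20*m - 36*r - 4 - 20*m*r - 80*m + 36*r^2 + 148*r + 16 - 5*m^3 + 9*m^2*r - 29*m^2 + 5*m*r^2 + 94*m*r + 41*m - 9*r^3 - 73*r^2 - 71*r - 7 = -5*m^3 + m^2*(9*r - 29) + m*(5*r^2 + 74*r - 19) - 9*r^3 - 37*r^2 + 41*r + 5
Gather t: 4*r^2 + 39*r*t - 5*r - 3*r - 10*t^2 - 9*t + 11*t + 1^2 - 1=4*r^2 - 8*r - 10*t^2 + t*(39*r + 2)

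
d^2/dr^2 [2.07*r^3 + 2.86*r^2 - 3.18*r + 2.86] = 12.42*r + 5.72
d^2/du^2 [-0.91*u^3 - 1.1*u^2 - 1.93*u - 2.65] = -5.46*u - 2.2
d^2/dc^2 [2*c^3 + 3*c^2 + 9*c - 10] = 12*c + 6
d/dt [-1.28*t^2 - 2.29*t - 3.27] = -2.56*t - 2.29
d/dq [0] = 0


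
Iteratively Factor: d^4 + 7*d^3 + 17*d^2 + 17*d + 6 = (d + 1)*(d^3 + 6*d^2 + 11*d + 6) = (d + 1)*(d + 3)*(d^2 + 3*d + 2) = (d + 1)*(d + 2)*(d + 3)*(d + 1)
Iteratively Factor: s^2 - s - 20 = (s + 4)*(s - 5)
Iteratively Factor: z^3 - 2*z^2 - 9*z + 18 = (z - 3)*(z^2 + z - 6) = (z - 3)*(z - 2)*(z + 3)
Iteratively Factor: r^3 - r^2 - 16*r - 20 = (r + 2)*(r^2 - 3*r - 10) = (r + 2)^2*(r - 5)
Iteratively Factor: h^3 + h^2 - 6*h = (h - 2)*(h^2 + 3*h) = (h - 2)*(h + 3)*(h)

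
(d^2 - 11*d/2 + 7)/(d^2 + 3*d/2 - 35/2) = (d - 2)/(d + 5)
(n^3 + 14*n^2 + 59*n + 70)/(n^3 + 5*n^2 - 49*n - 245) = (n + 2)/(n - 7)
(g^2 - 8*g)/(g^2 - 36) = g*(g - 8)/(g^2 - 36)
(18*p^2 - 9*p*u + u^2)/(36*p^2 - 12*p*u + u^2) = (3*p - u)/(6*p - u)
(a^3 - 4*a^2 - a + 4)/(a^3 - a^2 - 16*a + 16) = (a + 1)/(a + 4)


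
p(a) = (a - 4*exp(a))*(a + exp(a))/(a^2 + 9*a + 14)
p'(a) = (1 - 4*exp(a))*(a + exp(a))/(a^2 + 9*a + 14) + (-2*a - 9)*(a - 4*exp(a))*(a + exp(a))/(a^2 + 9*a + 14)^2 + (a - 4*exp(a))*(exp(a) + 1)/(a^2 + 9*a + 14) = (-(a - 4*exp(a))*(a + exp(a))*(2*a + 9) + ((a - 4*exp(a))*(exp(a) + 1) - (a + exp(a))*(4*exp(a) - 1))*(a^2 + 9*a + 14))/(a^2 + 9*a + 14)^2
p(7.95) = -216665.31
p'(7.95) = -396665.84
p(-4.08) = -2.77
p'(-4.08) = 0.93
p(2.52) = -16.40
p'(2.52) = -26.30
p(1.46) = -3.11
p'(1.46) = -4.79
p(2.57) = -17.77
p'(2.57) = -28.57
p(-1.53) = 1.22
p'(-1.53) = -4.03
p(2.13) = -8.82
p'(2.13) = -13.91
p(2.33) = -12.10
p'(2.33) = -19.25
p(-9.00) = 5.79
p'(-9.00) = 2.43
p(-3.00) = -2.36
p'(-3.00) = -0.34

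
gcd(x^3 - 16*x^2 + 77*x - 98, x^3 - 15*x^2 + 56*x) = x - 7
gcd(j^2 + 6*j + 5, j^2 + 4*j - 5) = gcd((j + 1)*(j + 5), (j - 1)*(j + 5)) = j + 5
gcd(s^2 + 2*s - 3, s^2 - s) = s - 1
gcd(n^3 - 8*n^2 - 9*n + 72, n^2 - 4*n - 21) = n + 3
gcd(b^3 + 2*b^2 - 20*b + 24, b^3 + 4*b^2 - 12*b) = b^2 + 4*b - 12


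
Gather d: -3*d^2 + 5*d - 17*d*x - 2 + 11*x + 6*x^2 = -3*d^2 + d*(5 - 17*x) + 6*x^2 + 11*x - 2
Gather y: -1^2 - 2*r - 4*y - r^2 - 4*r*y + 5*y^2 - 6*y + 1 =-r^2 - 2*r + 5*y^2 + y*(-4*r - 10)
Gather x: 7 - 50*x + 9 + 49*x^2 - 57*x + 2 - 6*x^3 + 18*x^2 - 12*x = -6*x^3 + 67*x^2 - 119*x + 18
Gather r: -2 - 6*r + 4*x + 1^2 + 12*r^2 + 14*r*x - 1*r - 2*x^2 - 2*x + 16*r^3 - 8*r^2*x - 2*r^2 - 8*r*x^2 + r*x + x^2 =16*r^3 + r^2*(10 - 8*x) + r*(-8*x^2 + 15*x - 7) - x^2 + 2*x - 1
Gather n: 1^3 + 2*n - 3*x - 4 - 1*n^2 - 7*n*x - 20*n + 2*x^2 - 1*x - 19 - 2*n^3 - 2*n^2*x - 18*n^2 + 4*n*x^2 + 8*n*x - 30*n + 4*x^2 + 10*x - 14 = -2*n^3 + n^2*(-2*x - 19) + n*(4*x^2 + x - 48) + 6*x^2 + 6*x - 36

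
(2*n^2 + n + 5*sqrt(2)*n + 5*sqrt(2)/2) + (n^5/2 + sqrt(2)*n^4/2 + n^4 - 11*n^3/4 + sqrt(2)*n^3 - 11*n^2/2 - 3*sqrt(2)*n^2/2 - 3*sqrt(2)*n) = n^5/2 + sqrt(2)*n^4/2 + n^4 - 11*n^3/4 + sqrt(2)*n^3 - 7*n^2/2 - 3*sqrt(2)*n^2/2 + n + 2*sqrt(2)*n + 5*sqrt(2)/2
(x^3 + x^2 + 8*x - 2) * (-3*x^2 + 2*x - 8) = -3*x^5 - x^4 - 30*x^3 + 14*x^2 - 68*x + 16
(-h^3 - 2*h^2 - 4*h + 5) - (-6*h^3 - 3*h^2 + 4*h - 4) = 5*h^3 + h^2 - 8*h + 9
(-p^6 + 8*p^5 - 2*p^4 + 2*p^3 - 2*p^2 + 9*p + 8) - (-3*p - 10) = -p^6 + 8*p^5 - 2*p^4 + 2*p^3 - 2*p^2 + 12*p + 18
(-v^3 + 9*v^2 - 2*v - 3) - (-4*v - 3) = -v^3 + 9*v^2 + 2*v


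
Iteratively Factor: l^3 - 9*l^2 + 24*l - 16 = (l - 4)*(l^2 - 5*l + 4) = (l - 4)*(l - 1)*(l - 4)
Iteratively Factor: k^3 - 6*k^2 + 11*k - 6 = (k - 1)*(k^2 - 5*k + 6) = (k - 2)*(k - 1)*(k - 3)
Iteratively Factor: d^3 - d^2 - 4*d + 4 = (d - 1)*(d^2 - 4) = (d - 2)*(d - 1)*(d + 2)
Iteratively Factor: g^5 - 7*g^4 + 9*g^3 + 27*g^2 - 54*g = (g - 3)*(g^4 - 4*g^3 - 3*g^2 + 18*g) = (g - 3)^2*(g^3 - g^2 - 6*g) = g*(g - 3)^2*(g^2 - g - 6) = g*(g - 3)^3*(g + 2)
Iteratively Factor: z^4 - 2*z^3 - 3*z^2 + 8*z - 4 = (z - 1)*(z^3 - z^2 - 4*z + 4) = (z - 1)*(z + 2)*(z^2 - 3*z + 2) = (z - 2)*(z - 1)*(z + 2)*(z - 1)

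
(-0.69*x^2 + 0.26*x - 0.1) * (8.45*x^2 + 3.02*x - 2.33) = -5.8305*x^4 + 0.1132*x^3 + 1.5479*x^2 - 0.9078*x + 0.233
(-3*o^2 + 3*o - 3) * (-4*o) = 12*o^3 - 12*o^2 + 12*o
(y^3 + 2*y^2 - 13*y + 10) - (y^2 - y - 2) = y^3 + y^2 - 12*y + 12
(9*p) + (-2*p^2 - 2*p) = -2*p^2 + 7*p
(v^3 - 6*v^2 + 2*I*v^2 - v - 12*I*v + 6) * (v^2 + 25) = v^5 - 6*v^4 + 2*I*v^4 + 24*v^3 - 12*I*v^3 - 144*v^2 + 50*I*v^2 - 25*v - 300*I*v + 150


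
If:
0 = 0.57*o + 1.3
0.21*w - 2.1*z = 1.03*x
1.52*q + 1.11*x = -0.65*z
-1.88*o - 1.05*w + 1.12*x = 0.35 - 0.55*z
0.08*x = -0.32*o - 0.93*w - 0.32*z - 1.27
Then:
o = -2.28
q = 3.08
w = -1.03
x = -5.83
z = 2.76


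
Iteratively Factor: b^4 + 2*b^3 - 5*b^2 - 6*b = (b)*(b^3 + 2*b^2 - 5*b - 6) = b*(b - 2)*(b^2 + 4*b + 3) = b*(b - 2)*(b + 3)*(b + 1)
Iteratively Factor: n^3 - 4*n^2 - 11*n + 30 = (n - 2)*(n^2 - 2*n - 15) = (n - 2)*(n + 3)*(n - 5)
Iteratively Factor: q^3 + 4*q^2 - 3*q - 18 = (q + 3)*(q^2 + q - 6) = (q - 2)*(q + 3)*(q + 3)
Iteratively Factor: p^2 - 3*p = (p - 3)*(p)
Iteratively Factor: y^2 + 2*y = (y)*(y + 2)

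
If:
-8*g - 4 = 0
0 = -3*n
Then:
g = -1/2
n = 0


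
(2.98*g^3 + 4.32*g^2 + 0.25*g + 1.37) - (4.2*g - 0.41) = 2.98*g^3 + 4.32*g^2 - 3.95*g + 1.78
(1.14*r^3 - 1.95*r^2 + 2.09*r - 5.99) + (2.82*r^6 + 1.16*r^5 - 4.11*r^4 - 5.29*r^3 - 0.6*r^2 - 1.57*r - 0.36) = 2.82*r^6 + 1.16*r^5 - 4.11*r^4 - 4.15*r^3 - 2.55*r^2 + 0.52*r - 6.35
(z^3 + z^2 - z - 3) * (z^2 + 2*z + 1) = z^5 + 3*z^4 + 2*z^3 - 4*z^2 - 7*z - 3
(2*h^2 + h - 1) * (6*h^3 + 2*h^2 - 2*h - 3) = 12*h^5 + 10*h^4 - 8*h^3 - 10*h^2 - h + 3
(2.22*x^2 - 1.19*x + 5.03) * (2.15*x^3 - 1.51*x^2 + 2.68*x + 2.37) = 4.773*x^5 - 5.9107*x^4 + 18.561*x^3 - 5.5231*x^2 + 10.6601*x + 11.9211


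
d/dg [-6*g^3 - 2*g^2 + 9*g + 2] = -18*g^2 - 4*g + 9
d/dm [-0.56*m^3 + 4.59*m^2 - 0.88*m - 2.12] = -1.68*m^2 + 9.18*m - 0.88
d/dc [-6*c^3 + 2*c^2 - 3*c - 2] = -18*c^2 + 4*c - 3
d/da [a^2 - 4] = 2*a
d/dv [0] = 0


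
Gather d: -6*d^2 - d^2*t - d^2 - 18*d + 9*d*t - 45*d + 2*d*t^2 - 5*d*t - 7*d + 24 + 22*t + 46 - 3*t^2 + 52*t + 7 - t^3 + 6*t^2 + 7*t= d^2*(-t - 7) + d*(2*t^2 + 4*t - 70) - t^3 + 3*t^2 + 81*t + 77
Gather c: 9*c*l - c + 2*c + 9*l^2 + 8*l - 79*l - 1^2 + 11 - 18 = c*(9*l + 1) + 9*l^2 - 71*l - 8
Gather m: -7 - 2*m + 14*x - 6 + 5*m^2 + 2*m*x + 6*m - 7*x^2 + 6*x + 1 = 5*m^2 + m*(2*x + 4) - 7*x^2 + 20*x - 12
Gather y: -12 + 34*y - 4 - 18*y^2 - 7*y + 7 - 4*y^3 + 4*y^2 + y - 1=-4*y^3 - 14*y^2 + 28*y - 10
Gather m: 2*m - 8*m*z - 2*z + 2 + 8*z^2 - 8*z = m*(2 - 8*z) + 8*z^2 - 10*z + 2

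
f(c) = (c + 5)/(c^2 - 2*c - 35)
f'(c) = (2 - 2*c)*(c + 5)/(c^2 - 2*c - 35)^2 + 1/(c^2 - 2*c - 35) = -1/(c^2 - 14*c + 49)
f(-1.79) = -0.11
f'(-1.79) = -0.01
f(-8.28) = -0.07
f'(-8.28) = -0.00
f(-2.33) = -0.11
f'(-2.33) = -0.01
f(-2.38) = -0.11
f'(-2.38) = -0.01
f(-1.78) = -0.11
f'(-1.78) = -0.01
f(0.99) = -0.17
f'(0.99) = -0.03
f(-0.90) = -0.13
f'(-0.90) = -0.02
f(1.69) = -0.19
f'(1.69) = -0.04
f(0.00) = -0.14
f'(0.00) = -0.02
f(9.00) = 0.50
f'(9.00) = -0.25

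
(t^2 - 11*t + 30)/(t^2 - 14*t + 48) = (t - 5)/(t - 8)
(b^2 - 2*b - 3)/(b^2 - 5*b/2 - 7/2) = 2*(b - 3)/(2*b - 7)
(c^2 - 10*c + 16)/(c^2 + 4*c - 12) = (c - 8)/(c + 6)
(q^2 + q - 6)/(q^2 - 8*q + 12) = (q + 3)/(q - 6)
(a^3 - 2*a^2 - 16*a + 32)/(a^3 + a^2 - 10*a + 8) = (a - 4)/(a - 1)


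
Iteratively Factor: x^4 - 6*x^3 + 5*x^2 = (x - 1)*(x^3 - 5*x^2) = (x - 5)*(x - 1)*(x^2) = x*(x - 5)*(x - 1)*(x)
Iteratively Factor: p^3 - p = (p + 1)*(p^2 - p) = (p - 1)*(p + 1)*(p)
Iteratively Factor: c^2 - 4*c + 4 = (c - 2)*(c - 2)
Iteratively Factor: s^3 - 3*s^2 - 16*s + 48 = (s + 4)*(s^2 - 7*s + 12) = (s - 3)*(s + 4)*(s - 4)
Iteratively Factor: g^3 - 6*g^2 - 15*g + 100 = (g + 4)*(g^2 - 10*g + 25) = (g - 5)*(g + 4)*(g - 5)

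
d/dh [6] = 0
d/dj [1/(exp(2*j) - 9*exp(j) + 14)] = (9 - 2*exp(j))*exp(j)/(exp(2*j) - 9*exp(j) + 14)^2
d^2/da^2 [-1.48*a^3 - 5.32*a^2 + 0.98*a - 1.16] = -8.88*a - 10.64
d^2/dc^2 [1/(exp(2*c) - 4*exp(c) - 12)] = 4*((1 - exp(c))*(-exp(2*c) + 4*exp(c) + 12) - 2*(exp(c) - 2)^2*exp(c))*exp(c)/(-exp(2*c) + 4*exp(c) + 12)^3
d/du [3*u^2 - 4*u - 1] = 6*u - 4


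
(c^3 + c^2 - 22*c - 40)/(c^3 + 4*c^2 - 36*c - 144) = (c^2 - 3*c - 10)/(c^2 - 36)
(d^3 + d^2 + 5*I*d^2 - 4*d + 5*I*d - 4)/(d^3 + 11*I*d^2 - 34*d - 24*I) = (d + 1)/(d + 6*I)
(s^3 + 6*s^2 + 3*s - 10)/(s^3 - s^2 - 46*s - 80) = (s - 1)/(s - 8)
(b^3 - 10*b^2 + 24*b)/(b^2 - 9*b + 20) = b*(b - 6)/(b - 5)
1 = 1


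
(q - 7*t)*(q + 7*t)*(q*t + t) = q^3*t + q^2*t - 49*q*t^3 - 49*t^3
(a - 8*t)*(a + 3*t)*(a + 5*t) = a^3 - 49*a*t^2 - 120*t^3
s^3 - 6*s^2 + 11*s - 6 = (s - 3)*(s - 2)*(s - 1)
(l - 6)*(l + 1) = l^2 - 5*l - 6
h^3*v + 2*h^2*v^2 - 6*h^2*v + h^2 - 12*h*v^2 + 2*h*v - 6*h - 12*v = (h - 6)*(h + 2*v)*(h*v + 1)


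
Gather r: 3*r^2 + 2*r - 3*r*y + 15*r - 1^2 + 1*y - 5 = 3*r^2 + r*(17 - 3*y) + y - 6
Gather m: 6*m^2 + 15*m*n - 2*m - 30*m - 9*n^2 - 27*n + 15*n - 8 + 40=6*m^2 + m*(15*n - 32) - 9*n^2 - 12*n + 32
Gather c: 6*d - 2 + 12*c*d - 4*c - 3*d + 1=c*(12*d - 4) + 3*d - 1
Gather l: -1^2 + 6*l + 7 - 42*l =6 - 36*l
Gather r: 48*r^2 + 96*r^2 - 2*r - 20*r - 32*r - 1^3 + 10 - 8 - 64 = 144*r^2 - 54*r - 63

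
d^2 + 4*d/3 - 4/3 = (d - 2/3)*(d + 2)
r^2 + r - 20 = (r - 4)*(r + 5)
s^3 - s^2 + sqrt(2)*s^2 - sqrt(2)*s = s*(s - 1)*(s + sqrt(2))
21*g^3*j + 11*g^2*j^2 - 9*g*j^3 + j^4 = j*(-7*g + j)*(-3*g + j)*(g + j)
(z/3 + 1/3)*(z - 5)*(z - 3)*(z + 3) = z^4/3 - 4*z^3/3 - 14*z^2/3 + 12*z + 15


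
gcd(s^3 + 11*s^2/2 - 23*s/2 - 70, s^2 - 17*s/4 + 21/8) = s - 7/2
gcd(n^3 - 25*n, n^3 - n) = n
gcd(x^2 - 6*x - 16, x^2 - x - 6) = x + 2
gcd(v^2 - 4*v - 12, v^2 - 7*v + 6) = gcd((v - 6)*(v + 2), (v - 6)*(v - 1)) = v - 6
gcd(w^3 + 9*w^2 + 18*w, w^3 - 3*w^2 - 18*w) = w^2 + 3*w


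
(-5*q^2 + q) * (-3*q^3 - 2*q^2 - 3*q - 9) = 15*q^5 + 7*q^4 + 13*q^3 + 42*q^2 - 9*q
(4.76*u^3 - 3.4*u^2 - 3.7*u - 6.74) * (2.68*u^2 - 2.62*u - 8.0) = 12.7568*u^5 - 21.5832*u^4 - 39.088*u^3 + 18.8308*u^2 + 47.2588*u + 53.92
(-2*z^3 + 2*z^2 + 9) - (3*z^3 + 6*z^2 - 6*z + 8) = -5*z^3 - 4*z^2 + 6*z + 1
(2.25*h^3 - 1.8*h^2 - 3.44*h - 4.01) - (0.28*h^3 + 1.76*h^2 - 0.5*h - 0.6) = 1.97*h^3 - 3.56*h^2 - 2.94*h - 3.41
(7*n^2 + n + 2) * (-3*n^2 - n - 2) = -21*n^4 - 10*n^3 - 21*n^2 - 4*n - 4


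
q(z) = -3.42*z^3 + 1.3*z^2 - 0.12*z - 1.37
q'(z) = -10.26*z^2 + 2.6*z - 0.12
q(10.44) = -3752.53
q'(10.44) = -1091.25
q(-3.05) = 108.12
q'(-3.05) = -103.49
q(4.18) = -228.94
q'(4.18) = -168.52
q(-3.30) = 136.09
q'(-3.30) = -120.43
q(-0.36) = -1.00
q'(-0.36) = -2.39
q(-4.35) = 305.26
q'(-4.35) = -205.57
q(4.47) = -281.39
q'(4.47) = -193.50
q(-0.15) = -1.31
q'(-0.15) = -0.74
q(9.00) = -2390.33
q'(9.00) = -807.78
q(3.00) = -82.37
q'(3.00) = -84.66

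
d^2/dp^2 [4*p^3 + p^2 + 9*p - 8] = 24*p + 2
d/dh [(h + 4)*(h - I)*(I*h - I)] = 3*I*h^2 + h*(2 + 6*I) + 3 - 4*I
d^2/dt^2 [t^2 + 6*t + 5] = 2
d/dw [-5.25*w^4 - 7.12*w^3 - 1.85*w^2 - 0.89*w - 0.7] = -21.0*w^3 - 21.36*w^2 - 3.7*w - 0.89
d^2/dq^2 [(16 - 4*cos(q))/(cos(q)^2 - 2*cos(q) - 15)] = 4*(-9*sin(q)^4*cos(q) + 14*sin(q)^4 - 290*sin(q)^2 - 581*cos(q)/2 - 30*cos(3*q) + cos(5*q)/2 + 64)/(sin(q)^2 + 2*cos(q) + 14)^3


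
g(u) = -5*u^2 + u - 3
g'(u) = 1 - 10*u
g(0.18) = -2.98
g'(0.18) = -0.80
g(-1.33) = -13.17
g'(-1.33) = 14.30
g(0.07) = -2.95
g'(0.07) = 0.30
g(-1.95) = -23.96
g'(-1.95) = 20.50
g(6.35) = -198.26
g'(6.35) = -62.50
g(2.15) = -23.96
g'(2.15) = -20.50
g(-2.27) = -31.03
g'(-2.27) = 23.70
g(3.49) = -60.41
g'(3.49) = -33.90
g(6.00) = -177.00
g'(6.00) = -59.00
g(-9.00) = -417.00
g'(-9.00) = 91.00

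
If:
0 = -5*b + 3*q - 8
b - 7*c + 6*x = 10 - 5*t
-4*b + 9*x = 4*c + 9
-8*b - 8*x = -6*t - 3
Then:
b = 37*x/176 - 39/176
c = 359*x/176 - 357/176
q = 185*x/528 + 1213/528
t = 71*x/44 - 35/44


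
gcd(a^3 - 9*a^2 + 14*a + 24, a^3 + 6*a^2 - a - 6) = a + 1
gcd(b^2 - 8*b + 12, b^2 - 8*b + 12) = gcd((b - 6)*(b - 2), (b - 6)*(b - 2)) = b^2 - 8*b + 12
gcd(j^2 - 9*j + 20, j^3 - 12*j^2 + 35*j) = j - 5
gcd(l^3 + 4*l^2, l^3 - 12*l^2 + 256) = l + 4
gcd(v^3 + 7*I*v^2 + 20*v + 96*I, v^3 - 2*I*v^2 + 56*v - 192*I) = v^2 + 4*I*v + 32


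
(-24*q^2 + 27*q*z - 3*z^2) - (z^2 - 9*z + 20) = -24*q^2 + 27*q*z - 4*z^2 + 9*z - 20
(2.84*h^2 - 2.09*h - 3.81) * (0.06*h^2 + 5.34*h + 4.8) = 0.1704*h^4 + 15.0402*h^3 + 2.2428*h^2 - 30.3774*h - 18.288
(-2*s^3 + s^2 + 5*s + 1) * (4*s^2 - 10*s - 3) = -8*s^5 + 24*s^4 + 16*s^3 - 49*s^2 - 25*s - 3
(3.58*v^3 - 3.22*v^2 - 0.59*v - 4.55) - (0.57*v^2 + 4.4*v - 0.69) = 3.58*v^3 - 3.79*v^2 - 4.99*v - 3.86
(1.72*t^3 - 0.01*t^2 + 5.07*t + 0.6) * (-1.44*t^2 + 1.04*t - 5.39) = -2.4768*t^5 + 1.8032*t^4 - 16.582*t^3 + 4.4627*t^2 - 26.7033*t - 3.234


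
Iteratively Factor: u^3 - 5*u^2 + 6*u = (u - 3)*(u^2 - 2*u) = u*(u - 3)*(u - 2)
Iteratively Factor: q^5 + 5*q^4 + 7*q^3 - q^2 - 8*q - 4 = (q + 1)*(q^4 + 4*q^3 + 3*q^2 - 4*q - 4) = (q + 1)*(q + 2)*(q^3 + 2*q^2 - q - 2) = (q - 1)*(q + 1)*(q + 2)*(q^2 + 3*q + 2) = (q - 1)*(q + 1)^2*(q + 2)*(q + 2)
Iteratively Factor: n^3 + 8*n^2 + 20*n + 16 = (n + 4)*(n^2 + 4*n + 4) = (n + 2)*(n + 4)*(n + 2)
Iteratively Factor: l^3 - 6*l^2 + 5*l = (l - 5)*(l^2 - l) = (l - 5)*(l - 1)*(l)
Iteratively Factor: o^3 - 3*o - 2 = (o + 1)*(o^2 - o - 2) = (o + 1)^2*(o - 2)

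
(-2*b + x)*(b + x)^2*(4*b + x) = -8*b^4 - 14*b^3*x - 3*b^2*x^2 + 4*b*x^3 + x^4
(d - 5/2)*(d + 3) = d^2 + d/2 - 15/2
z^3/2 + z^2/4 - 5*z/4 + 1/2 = (z/2 + 1)*(z - 1)*(z - 1/2)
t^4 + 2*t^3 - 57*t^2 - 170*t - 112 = (t - 8)*(t + 1)*(t + 2)*(t + 7)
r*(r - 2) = r^2 - 2*r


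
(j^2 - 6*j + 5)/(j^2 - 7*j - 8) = (-j^2 + 6*j - 5)/(-j^2 + 7*j + 8)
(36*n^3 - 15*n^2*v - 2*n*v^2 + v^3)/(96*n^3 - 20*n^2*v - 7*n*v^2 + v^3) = (-3*n + v)/(-8*n + v)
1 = 1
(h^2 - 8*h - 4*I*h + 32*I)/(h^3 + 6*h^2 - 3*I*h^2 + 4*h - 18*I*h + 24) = (h - 8)/(h^2 + h*(6 + I) + 6*I)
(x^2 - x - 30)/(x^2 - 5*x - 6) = (x + 5)/(x + 1)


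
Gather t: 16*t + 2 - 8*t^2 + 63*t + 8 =-8*t^2 + 79*t + 10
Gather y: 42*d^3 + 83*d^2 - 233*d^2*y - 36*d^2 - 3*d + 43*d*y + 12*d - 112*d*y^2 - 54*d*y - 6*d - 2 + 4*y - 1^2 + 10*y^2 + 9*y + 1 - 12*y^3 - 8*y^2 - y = 42*d^3 + 47*d^2 + 3*d - 12*y^3 + y^2*(2 - 112*d) + y*(-233*d^2 - 11*d + 12) - 2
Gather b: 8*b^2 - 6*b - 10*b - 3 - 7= 8*b^2 - 16*b - 10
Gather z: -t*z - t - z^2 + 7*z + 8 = -t - z^2 + z*(7 - t) + 8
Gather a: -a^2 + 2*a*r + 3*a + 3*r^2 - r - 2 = -a^2 + a*(2*r + 3) + 3*r^2 - r - 2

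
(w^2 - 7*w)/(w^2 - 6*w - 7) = w/(w + 1)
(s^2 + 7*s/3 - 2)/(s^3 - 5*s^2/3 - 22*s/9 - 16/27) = 9*(-3*s^2 - 7*s + 6)/(-27*s^3 + 45*s^2 + 66*s + 16)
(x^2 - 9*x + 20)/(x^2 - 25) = (x - 4)/(x + 5)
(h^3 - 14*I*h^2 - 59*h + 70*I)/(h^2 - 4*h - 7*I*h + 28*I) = (h^2 - 7*I*h - 10)/(h - 4)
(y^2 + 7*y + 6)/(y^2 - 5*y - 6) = (y + 6)/(y - 6)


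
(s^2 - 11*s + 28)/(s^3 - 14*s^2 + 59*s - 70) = (s - 4)/(s^2 - 7*s + 10)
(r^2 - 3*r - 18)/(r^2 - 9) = (r - 6)/(r - 3)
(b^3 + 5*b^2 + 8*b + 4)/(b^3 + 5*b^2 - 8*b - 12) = (b^2 + 4*b + 4)/(b^2 + 4*b - 12)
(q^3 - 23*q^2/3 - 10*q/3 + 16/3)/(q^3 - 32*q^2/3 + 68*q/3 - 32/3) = (q + 1)/(q - 2)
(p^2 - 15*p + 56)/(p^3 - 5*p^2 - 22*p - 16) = (p - 7)/(p^2 + 3*p + 2)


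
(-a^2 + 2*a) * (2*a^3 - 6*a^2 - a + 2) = -2*a^5 + 10*a^4 - 11*a^3 - 4*a^2 + 4*a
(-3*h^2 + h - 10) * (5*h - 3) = -15*h^3 + 14*h^2 - 53*h + 30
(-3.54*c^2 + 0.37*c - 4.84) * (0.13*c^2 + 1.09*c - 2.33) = -0.4602*c^4 - 3.8105*c^3 + 8.0223*c^2 - 6.1377*c + 11.2772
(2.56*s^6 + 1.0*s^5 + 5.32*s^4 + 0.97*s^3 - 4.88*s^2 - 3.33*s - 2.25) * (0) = 0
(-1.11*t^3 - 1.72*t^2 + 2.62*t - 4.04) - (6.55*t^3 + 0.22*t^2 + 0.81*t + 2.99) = -7.66*t^3 - 1.94*t^2 + 1.81*t - 7.03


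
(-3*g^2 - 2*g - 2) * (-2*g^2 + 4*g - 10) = 6*g^4 - 8*g^3 + 26*g^2 + 12*g + 20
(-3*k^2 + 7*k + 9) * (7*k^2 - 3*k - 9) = -21*k^4 + 58*k^3 + 69*k^2 - 90*k - 81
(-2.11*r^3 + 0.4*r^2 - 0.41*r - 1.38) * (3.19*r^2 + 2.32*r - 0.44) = -6.7309*r^5 - 3.6192*r^4 + 0.5485*r^3 - 5.5294*r^2 - 3.0212*r + 0.6072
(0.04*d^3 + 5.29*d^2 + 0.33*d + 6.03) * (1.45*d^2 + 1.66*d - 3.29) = 0.058*d^5 + 7.7369*d^4 + 9.1283*d^3 - 8.1128*d^2 + 8.9241*d - 19.8387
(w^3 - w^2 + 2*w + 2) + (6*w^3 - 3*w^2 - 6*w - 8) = 7*w^3 - 4*w^2 - 4*w - 6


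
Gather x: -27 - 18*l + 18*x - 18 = -18*l + 18*x - 45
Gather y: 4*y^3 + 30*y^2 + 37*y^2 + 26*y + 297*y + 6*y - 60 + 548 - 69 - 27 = 4*y^3 + 67*y^2 + 329*y + 392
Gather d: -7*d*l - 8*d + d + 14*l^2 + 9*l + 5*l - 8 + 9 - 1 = d*(-7*l - 7) + 14*l^2 + 14*l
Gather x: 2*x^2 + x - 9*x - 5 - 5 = 2*x^2 - 8*x - 10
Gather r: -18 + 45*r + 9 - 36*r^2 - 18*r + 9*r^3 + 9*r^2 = 9*r^3 - 27*r^2 + 27*r - 9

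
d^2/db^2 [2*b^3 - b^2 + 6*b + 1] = 12*b - 2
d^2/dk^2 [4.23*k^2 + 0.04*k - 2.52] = 8.46000000000000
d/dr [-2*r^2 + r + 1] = 1 - 4*r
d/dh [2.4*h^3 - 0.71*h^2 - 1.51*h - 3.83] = 7.2*h^2 - 1.42*h - 1.51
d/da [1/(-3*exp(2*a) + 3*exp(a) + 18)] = (2*exp(a) - 1)*exp(a)/(3*(-exp(2*a) + exp(a) + 6)^2)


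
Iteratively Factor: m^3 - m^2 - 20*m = (m + 4)*(m^2 - 5*m) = (m - 5)*(m + 4)*(m)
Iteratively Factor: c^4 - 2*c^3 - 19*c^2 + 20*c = (c - 1)*(c^3 - c^2 - 20*c) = (c - 5)*(c - 1)*(c^2 + 4*c) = c*(c - 5)*(c - 1)*(c + 4)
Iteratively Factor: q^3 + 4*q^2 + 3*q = (q)*(q^2 + 4*q + 3) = q*(q + 3)*(q + 1)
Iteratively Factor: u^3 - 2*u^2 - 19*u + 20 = (u - 5)*(u^2 + 3*u - 4) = (u - 5)*(u - 1)*(u + 4)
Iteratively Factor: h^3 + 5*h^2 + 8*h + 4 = (h + 1)*(h^2 + 4*h + 4) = (h + 1)*(h + 2)*(h + 2)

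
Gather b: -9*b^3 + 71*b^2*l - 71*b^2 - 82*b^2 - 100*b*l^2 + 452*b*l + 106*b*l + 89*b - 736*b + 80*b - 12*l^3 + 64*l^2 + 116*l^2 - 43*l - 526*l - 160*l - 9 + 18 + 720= -9*b^3 + b^2*(71*l - 153) + b*(-100*l^2 + 558*l - 567) - 12*l^3 + 180*l^2 - 729*l + 729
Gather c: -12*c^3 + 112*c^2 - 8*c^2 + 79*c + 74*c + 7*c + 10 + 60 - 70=-12*c^3 + 104*c^2 + 160*c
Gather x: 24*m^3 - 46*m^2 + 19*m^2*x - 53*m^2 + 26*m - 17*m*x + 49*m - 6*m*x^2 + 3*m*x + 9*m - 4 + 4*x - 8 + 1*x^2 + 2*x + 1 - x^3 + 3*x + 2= 24*m^3 - 99*m^2 + 84*m - x^3 + x^2*(1 - 6*m) + x*(19*m^2 - 14*m + 9) - 9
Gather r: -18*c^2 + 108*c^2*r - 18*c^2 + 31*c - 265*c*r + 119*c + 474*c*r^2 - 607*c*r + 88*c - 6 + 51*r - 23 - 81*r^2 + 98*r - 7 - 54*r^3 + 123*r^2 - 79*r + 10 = -36*c^2 + 238*c - 54*r^3 + r^2*(474*c + 42) + r*(108*c^2 - 872*c + 70) - 26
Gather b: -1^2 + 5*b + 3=5*b + 2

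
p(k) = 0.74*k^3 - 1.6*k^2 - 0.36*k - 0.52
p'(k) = 2.22*k^2 - 3.2*k - 0.36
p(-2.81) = -28.56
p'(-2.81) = 26.16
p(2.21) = -1.14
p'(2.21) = 3.41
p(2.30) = -0.81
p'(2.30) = 4.02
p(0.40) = -0.87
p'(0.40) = -1.28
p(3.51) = 10.50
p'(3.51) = 15.76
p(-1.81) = -9.50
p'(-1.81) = 12.70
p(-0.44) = -0.73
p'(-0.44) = 1.48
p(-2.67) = -25.05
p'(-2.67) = 24.01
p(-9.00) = -666.34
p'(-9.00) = 208.26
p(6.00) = 99.56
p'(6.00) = 60.36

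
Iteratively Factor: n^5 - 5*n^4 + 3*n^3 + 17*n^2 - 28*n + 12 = (n - 1)*(n^4 - 4*n^3 - n^2 + 16*n - 12) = (n - 1)^2*(n^3 - 3*n^2 - 4*n + 12) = (n - 1)^2*(n + 2)*(n^2 - 5*n + 6) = (n - 2)*(n - 1)^2*(n + 2)*(n - 3)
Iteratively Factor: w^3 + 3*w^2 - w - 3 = (w - 1)*(w^2 + 4*w + 3) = (w - 1)*(w + 3)*(w + 1)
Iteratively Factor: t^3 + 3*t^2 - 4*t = (t - 1)*(t^2 + 4*t) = t*(t - 1)*(t + 4)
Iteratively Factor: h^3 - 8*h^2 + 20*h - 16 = (h - 4)*(h^2 - 4*h + 4) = (h - 4)*(h - 2)*(h - 2)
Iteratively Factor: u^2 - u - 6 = (u + 2)*(u - 3)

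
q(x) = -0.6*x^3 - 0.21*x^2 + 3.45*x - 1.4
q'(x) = -1.8*x^2 - 0.42*x + 3.45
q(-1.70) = -4.92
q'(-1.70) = -1.04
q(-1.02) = -4.50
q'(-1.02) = 2.01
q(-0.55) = -3.26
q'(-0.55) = 3.14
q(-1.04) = -4.54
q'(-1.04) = 1.94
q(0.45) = 0.06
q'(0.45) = 2.90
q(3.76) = -23.29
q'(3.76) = -23.58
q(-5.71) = 83.76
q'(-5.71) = -52.84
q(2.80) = -6.56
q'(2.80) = -11.84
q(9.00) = -424.76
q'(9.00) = -146.13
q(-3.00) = 2.56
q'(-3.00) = -11.49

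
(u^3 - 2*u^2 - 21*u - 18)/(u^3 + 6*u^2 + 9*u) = (u^2 - 5*u - 6)/(u*(u + 3))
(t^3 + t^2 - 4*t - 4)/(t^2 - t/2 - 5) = 2*(t^2 - t - 2)/(2*t - 5)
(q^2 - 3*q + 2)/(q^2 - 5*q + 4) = (q - 2)/(q - 4)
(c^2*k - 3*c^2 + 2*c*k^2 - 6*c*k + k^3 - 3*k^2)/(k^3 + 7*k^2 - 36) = (c^2*k - 3*c^2 + 2*c*k^2 - 6*c*k + k^3 - 3*k^2)/(k^3 + 7*k^2 - 36)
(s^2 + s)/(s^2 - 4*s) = (s + 1)/(s - 4)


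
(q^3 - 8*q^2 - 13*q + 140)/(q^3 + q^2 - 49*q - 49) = (q^2 - q - 20)/(q^2 + 8*q + 7)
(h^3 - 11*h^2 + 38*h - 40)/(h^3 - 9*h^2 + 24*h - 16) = (h^2 - 7*h + 10)/(h^2 - 5*h + 4)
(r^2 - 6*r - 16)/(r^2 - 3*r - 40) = (r + 2)/(r + 5)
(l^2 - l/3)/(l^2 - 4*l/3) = (3*l - 1)/(3*l - 4)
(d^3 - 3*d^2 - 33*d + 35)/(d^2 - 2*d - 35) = d - 1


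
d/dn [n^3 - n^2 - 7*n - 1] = 3*n^2 - 2*n - 7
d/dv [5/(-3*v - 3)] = 5/(3*(v + 1)^2)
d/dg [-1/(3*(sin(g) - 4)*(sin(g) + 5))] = (sin(2*g) + cos(g))/(3*(sin(g) - 4)^2*(sin(g) + 5)^2)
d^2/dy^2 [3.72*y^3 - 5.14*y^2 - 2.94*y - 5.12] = 22.32*y - 10.28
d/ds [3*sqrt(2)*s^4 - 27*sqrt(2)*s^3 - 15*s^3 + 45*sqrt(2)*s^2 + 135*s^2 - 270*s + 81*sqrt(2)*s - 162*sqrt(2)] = 12*sqrt(2)*s^3 - 81*sqrt(2)*s^2 - 45*s^2 + 90*sqrt(2)*s + 270*s - 270 + 81*sqrt(2)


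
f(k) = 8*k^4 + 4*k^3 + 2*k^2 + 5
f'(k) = 32*k^3 + 12*k^2 + 4*k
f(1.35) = 45.06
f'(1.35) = 106.00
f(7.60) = 28566.16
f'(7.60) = 14770.75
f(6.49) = 15375.50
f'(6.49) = 9278.90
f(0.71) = 9.47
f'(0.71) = 20.34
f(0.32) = 5.42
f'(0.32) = 3.56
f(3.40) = 1254.40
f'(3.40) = 1410.05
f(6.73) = 17726.44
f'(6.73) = 10324.71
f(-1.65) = 51.77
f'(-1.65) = -117.68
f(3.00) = 779.00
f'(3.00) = 984.00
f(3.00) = 779.00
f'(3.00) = 984.00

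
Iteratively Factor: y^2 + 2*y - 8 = (y - 2)*(y + 4)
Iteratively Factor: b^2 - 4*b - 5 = (b - 5)*(b + 1)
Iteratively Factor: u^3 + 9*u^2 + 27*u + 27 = (u + 3)*(u^2 + 6*u + 9) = (u + 3)^2*(u + 3)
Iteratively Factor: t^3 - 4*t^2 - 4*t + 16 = (t + 2)*(t^2 - 6*t + 8) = (t - 2)*(t + 2)*(t - 4)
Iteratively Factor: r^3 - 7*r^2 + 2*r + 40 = (r - 5)*(r^2 - 2*r - 8) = (r - 5)*(r - 4)*(r + 2)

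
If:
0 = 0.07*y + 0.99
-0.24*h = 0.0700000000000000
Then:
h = -0.29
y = -14.14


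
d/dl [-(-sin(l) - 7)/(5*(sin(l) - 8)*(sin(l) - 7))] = (-14*sin(l) + cos(l)^2 + 160)*cos(l)/(5*(sin(l) - 8)^2*(sin(l) - 7)^2)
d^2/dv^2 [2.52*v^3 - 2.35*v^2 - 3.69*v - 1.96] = 15.12*v - 4.7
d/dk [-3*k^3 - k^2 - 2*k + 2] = -9*k^2 - 2*k - 2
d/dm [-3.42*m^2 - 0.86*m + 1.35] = -6.84*m - 0.86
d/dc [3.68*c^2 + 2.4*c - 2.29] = 7.36*c + 2.4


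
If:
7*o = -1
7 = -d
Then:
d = -7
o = -1/7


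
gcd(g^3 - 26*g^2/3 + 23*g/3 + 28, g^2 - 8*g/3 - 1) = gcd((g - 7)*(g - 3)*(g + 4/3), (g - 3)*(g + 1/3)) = g - 3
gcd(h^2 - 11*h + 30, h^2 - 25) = h - 5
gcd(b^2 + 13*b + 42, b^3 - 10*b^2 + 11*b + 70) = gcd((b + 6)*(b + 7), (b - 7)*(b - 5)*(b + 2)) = 1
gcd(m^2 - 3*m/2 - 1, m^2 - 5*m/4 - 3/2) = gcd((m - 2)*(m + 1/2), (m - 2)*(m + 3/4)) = m - 2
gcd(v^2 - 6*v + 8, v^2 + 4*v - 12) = v - 2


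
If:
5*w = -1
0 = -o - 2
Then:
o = -2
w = -1/5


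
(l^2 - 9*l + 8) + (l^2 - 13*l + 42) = 2*l^2 - 22*l + 50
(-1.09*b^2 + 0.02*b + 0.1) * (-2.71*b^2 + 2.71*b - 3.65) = 2.9539*b^4 - 3.0081*b^3 + 3.7617*b^2 + 0.198*b - 0.365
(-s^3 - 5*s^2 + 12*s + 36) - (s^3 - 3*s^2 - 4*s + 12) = -2*s^3 - 2*s^2 + 16*s + 24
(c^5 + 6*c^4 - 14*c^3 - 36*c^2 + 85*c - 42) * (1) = c^5 + 6*c^4 - 14*c^3 - 36*c^2 + 85*c - 42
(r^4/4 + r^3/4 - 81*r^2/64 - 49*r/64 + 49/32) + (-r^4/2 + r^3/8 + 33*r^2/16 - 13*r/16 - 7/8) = -r^4/4 + 3*r^3/8 + 51*r^2/64 - 101*r/64 + 21/32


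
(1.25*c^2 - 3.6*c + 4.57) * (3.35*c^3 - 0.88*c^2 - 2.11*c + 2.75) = 4.1875*c^5 - 13.16*c^4 + 15.84*c^3 + 7.0119*c^2 - 19.5427*c + 12.5675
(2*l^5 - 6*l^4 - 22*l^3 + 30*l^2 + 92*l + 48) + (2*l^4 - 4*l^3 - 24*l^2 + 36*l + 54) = 2*l^5 - 4*l^4 - 26*l^3 + 6*l^2 + 128*l + 102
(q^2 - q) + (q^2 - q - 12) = 2*q^2 - 2*q - 12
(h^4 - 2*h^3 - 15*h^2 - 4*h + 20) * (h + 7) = h^5 + 5*h^4 - 29*h^3 - 109*h^2 - 8*h + 140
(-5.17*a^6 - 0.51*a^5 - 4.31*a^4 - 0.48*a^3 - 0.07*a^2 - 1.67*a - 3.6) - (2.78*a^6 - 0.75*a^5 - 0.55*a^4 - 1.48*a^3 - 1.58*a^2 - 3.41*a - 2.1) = -7.95*a^6 + 0.24*a^5 - 3.76*a^4 + 1.0*a^3 + 1.51*a^2 + 1.74*a - 1.5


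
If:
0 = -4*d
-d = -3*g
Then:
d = 0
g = 0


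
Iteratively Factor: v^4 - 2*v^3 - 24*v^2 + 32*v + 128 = (v + 2)*(v^3 - 4*v^2 - 16*v + 64) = (v - 4)*(v + 2)*(v^2 - 16) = (v - 4)^2*(v + 2)*(v + 4)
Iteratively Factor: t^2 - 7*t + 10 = (t - 5)*(t - 2)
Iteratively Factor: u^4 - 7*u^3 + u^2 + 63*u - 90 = (u + 3)*(u^3 - 10*u^2 + 31*u - 30) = (u - 5)*(u + 3)*(u^2 - 5*u + 6) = (u - 5)*(u - 2)*(u + 3)*(u - 3)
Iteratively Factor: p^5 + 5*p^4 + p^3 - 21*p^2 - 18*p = (p - 2)*(p^4 + 7*p^3 + 15*p^2 + 9*p) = (p - 2)*(p + 1)*(p^3 + 6*p^2 + 9*p) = (p - 2)*(p + 1)*(p + 3)*(p^2 + 3*p) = (p - 2)*(p + 1)*(p + 3)^2*(p)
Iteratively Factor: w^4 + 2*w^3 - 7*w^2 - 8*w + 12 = (w - 1)*(w^3 + 3*w^2 - 4*w - 12) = (w - 2)*(w - 1)*(w^2 + 5*w + 6) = (w - 2)*(w - 1)*(w + 3)*(w + 2)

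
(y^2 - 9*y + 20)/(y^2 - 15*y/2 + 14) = 2*(y - 5)/(2*y - 7)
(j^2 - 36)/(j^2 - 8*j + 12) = (j + 6)/(j - 2)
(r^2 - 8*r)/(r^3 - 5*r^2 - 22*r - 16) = r/(r^2 + 3*r + 2)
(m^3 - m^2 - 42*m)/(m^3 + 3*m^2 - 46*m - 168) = m/(m + 4)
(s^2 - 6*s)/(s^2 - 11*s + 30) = s/(s - 5)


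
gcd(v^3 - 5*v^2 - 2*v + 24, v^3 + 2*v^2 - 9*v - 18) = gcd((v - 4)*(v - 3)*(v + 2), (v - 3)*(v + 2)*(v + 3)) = v^2 - v - 6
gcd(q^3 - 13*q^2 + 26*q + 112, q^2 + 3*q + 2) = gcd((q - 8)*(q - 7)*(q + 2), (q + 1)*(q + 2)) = q + 2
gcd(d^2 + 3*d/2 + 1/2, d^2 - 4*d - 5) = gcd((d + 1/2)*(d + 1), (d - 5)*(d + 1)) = d + 1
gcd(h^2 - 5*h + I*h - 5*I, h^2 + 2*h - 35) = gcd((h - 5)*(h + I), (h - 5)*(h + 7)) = h - 5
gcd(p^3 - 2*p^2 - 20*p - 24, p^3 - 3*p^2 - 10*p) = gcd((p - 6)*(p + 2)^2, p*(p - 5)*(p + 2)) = p + 2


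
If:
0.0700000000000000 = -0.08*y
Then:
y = -0.88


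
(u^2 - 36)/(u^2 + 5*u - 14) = (u^2 - 36)/(u^2 + 5*u - 14)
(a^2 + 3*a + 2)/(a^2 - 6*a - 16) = (a + 1)/(a - 8)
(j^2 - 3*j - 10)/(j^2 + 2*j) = (j - 5)/j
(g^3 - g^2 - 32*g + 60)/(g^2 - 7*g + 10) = g + 6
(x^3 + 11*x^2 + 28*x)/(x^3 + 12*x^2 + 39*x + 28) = x/(x + 1)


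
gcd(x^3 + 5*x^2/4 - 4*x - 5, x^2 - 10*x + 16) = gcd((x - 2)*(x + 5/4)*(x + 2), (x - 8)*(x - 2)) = x - 2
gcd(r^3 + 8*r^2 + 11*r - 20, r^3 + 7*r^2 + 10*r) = r + 5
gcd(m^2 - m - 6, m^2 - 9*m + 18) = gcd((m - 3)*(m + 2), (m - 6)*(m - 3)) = m - 3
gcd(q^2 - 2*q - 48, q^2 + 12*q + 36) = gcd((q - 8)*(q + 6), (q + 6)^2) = q + 6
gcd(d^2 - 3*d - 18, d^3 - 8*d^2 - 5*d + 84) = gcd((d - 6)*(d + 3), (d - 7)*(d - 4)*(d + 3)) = d + 3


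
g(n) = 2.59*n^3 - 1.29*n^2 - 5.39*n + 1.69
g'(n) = 7.77*n^2 - 2.58*n - 5.39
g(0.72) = -1.89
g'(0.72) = -3.22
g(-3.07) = -68.86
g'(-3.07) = 75.76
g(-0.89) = 3.64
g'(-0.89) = 3.06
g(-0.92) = 3.54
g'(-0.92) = 3.56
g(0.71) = -1.86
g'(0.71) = -3.30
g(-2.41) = -29.07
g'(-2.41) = 45.96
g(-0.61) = 3.91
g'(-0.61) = -0.92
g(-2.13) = -17.71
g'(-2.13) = 35.36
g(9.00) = 1736.80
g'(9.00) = 600.76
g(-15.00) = -8948.96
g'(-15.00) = 1781.56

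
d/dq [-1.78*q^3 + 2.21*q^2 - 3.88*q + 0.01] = -5.34*q^2 + 4.42*q - 3.88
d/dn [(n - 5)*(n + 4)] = 2*n - 1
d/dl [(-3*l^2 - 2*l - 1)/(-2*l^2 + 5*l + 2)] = (-19*l^2 - 16*l + 1)/(4*l^4 - 20*l^3 + 17*l^2 + 20*l + 4)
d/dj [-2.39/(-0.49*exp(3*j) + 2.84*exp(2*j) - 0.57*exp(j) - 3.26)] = (-3.5133*exp(2*j) + 13.5752*exp(j) - 1.3623)*exp(j)/(0.49*exp(3*j) - 2.84*exp(2*j) + 0.57*exp(j) + 3.26)^2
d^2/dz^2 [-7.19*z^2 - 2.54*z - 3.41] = -14.3800000000000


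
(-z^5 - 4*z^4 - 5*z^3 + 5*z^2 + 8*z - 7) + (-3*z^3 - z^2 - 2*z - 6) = -z^5 - 4*z^4 - 8*z^3 + 4*z^2 + 6*z - 13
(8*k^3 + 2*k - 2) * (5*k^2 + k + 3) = 40*k^5 + 8*k^4 + 34*k^3 - 8*k^2 + 4*k - 6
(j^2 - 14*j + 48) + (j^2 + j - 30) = 2*j^2 - 13*j + 18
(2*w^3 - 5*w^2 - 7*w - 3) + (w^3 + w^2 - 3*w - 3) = 3*w^3 - 4*w^2 - 10*w - 6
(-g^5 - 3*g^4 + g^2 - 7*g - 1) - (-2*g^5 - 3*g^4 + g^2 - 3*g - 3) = g^5 - 4*g + 2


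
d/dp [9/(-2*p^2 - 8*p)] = 9*(p + 2)/(p^2*(p + 4)^2)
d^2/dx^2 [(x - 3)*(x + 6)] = 2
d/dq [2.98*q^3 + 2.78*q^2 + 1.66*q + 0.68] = 8.94*q^2 + 5.56*q + 1.66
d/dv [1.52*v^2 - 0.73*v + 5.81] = 3.04*v - 0.73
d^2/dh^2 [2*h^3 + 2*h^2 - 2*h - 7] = 12*h + 4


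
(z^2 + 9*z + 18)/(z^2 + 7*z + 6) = (z + 3)/(z + 1)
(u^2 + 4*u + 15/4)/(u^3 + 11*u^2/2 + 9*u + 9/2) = (u + 5/2)/(u^2 + 4*u + 3)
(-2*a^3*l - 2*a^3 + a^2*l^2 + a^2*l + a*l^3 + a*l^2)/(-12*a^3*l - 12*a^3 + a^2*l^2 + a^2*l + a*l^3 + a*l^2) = (2*a^2 - a*l - l^2)/(12*a^2 - a*l - l^2)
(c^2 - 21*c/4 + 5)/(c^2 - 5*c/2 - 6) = (4*c - 5)/(2*(2*c + 3))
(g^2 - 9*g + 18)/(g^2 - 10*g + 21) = (g - 6)/(g - 7)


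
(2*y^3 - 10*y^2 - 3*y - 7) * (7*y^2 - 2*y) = 14*y^5 - 74*y^4 - y^3 - 43*y^2 + 14*y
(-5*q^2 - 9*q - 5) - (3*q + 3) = -5*q^2 - 12*q - 8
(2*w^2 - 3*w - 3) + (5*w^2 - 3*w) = 7*w^2 - 6*w - 3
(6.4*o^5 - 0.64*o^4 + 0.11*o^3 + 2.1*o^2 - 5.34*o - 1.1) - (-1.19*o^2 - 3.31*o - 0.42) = 6.4*o^5 - 0.64*o^4 + 0.11*o^3 + 3.29*o^2 - 2.03*o - 0.68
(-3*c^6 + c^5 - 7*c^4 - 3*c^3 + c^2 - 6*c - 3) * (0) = 0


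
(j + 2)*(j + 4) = j^2 + 6*j + 8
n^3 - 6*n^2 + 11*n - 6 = (n - 3)*(n - 2)*(n - 1)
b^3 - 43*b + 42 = (b - 6)*(b - 1)*(b + 7)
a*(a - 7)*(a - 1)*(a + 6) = a^4 - 2*a^3 - 41*a^2 + 42*a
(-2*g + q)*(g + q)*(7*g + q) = -14*g^3 - 9*g^2*q + 6*g*q^2 + q^3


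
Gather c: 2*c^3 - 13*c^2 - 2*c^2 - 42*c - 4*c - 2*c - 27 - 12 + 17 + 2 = 2*c^3 - 15*c^2 - 48*c - 20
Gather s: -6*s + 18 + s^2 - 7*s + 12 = s^2 - 13*s + 30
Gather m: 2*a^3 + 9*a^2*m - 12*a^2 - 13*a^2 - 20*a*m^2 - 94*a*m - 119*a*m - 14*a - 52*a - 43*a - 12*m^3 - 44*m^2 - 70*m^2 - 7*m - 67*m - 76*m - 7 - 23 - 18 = 2*a^3 - 25*a^2 - 109*a - 12*m^3 + m^2*(-20*a - 114) + m*(9*a^2 - 213*a - 150) - 48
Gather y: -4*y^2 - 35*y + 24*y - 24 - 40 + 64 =-4*y^2 - 11*y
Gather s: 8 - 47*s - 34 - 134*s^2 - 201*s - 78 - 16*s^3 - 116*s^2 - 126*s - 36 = -16*s^3 - 250*s^2 - 374*s - 140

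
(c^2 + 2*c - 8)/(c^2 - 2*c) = (c + 4)/c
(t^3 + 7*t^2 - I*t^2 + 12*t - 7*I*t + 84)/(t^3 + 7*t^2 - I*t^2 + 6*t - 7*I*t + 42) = (t^2 - I*t + 12)/(t^2 - I*t + 6)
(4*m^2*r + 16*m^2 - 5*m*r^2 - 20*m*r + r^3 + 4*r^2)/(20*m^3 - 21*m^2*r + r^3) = (r + 4)/(5*m + r)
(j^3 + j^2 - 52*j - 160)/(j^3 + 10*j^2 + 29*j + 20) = (j - 8)/(j + 1)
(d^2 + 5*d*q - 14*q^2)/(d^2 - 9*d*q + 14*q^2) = (-d - 7*q)/(-d + 7*q)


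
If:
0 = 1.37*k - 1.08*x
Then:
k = 0.788321167883212*x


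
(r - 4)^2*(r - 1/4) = r^3 - 33*r^2/4 + 18*r - 4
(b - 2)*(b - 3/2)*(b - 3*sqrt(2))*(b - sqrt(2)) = b^4 - 4*sqrt(2)*b^3 - 7*b^3/2 + 9*b^2 + 14*sqrt(2)*b^2 - 21*b - 12*sqrt(2)*b + 18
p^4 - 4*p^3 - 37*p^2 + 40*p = p*(p - 8)*(p - 1)*(p + 5)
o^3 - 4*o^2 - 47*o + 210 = (o - 6)*(o - 5)*(o + 7)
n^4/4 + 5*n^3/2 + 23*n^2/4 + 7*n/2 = n*(n/2 + 1/2)*(n/2 + 1)*(n + 7)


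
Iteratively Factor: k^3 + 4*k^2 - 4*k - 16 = (k - 2)*(k^2 + 6*k + 8) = (k - 2)*(k + 2)*(k + 4)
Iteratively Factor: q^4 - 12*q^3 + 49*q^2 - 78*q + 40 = (q - 1)*(q^3 - 11*q^2 + 38*q - 40) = (q - 4)*(q - 1)*(q^2 - 7*q + 10) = (q - 5)*(q - 4)*(q - 1)*(q - 2)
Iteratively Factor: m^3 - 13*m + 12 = (m + 4)*(m^2 - 4*m + 3) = (m - 1)*(m + 4)*(m - 3)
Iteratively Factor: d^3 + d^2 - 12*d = (d)*(d^2 + d - 12) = d*(d + 4)*(d - 3)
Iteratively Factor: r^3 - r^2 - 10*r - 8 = (r + 2)*(r^2 - 3*r - 4) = (r - 4)*(r + 2)*(r + 1)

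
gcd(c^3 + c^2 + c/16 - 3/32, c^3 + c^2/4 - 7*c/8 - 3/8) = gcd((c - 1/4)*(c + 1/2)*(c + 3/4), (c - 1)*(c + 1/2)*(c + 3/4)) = c^2 + 5*c/4 + 3/8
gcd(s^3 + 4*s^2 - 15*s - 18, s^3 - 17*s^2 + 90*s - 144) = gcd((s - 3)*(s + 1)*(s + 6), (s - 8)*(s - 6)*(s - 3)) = s - 3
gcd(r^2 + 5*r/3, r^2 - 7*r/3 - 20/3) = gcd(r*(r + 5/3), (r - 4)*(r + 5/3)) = r + 5/3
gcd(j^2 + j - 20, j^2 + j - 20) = j^2 + j - 20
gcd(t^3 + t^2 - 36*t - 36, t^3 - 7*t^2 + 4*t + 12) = t^2 - 5*t - 6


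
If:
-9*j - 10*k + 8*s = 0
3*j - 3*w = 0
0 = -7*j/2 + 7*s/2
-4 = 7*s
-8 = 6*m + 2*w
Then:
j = -4/7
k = 2/35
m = -8/7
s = -4/7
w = -4/7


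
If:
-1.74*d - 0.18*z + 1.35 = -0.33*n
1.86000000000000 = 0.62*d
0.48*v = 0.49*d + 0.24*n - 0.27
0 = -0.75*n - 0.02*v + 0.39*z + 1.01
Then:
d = 3.00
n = -165.00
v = -80.00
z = -324.00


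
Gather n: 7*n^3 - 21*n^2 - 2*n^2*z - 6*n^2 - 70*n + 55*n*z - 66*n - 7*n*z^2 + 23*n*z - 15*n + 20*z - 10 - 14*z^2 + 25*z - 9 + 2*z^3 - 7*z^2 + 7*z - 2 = 7*n^3 + n^2*(-2*z - 27) + n*(-7*z^2 + 78*z - 151) + 2*z^3 - 21*z^2 + 52*z - 21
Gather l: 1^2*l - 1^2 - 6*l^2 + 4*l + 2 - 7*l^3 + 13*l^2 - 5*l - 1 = -7*l^3 + 7*l^2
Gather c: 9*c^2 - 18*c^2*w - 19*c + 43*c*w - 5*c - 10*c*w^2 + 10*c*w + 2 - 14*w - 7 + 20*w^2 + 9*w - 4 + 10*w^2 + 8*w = c^2*(9 - 18*w) + c*(-10*w^2 + 53*w - 24) + 30*w^2 + 3*w - 9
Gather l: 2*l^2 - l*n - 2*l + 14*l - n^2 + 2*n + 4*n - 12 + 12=2*l^2 + l*(12 - n) - n^2 + 6*n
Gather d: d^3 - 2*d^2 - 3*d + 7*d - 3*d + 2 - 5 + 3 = d^3 - 2*d^2 + d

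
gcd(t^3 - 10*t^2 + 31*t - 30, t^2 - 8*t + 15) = t^2 - 8*t + 15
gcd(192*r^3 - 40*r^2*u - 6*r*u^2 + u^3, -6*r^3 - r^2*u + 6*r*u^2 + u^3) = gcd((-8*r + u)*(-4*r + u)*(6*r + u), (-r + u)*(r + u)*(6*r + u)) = 6*r + u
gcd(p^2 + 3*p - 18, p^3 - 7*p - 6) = p - 3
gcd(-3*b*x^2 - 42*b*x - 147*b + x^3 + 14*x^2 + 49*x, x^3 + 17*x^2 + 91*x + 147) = x^2 + 14*x + 49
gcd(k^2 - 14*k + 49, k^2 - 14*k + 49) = k^2 - 14*k + 49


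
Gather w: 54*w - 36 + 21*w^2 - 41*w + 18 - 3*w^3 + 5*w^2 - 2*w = -3*w^3 + 26*w^2 + 11*w - 18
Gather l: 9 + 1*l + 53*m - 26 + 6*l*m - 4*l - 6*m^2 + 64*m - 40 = l*(6*m - 3) - 6*m^2 + 117*m - 57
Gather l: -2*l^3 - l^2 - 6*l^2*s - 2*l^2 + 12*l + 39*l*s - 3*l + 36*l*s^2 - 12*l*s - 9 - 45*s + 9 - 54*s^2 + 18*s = -2*l^3 + l^2*(-6*s - 3) + l*(36*s^2 + 27*s + 9) - 54*s^2 - 27*s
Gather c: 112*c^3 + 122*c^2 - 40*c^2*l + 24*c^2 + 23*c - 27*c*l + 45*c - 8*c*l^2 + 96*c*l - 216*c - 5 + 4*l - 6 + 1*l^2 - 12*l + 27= 112*c^3 + c^2*(146 - 40*l) + c*(-8*l^2 + 69*l - 148) + l^2 - 8*l + 16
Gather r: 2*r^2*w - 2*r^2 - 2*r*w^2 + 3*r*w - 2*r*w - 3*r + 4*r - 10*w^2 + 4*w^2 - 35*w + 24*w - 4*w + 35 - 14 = r^2*(2*w - 2) + r*(-2*w^2 + w + 1) - 6*w^2 - 15*w + 21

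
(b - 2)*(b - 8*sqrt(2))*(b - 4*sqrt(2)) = b^3 - 12*sqrt(2)*b^2 - 2*b^2 + 24*sqrt(2)*b + 64*b - 128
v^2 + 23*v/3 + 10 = (v + 5/3)*(v + 6)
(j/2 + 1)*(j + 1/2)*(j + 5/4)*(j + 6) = j^4/2 + 39*j^3/8 + 213*j^2/16 + 13*j + 15/4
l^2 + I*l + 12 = (l - 3*I)*(l + 4*I)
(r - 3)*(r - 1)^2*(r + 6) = r^4 + r^3 - 23*r^2 + 39*r - 18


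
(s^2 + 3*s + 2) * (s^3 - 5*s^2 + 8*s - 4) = s^5 - 2*s^4 - 5*s^3 + 10*s^2 + 4*s - 8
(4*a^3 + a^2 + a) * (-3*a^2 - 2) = -12*a^5 - 3*a^4 - 11*a^3 - 2*a^2 - 2*a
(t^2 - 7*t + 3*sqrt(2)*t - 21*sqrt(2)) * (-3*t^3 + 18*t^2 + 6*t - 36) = -3*t^5 - 9*sqrt(2)*t^4 + 39*t^4 - 120*t^3 + 117*sqrt(2)*t^3 - 360*sqrt(2)*t^2 - 78*t^2 - 234*sqrt(2)*t + 252*t + 756*sqrt(2)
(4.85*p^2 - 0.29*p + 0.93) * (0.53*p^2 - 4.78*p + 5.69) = 2.5705*p^4 - 23.3367*p^3 + 29.4756*p^2 - 6.0955*p + 5.2917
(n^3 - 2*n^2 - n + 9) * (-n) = -n^4 + 2*n^3 + n^2 - 9*n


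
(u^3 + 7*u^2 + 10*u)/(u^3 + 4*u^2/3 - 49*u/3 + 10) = 3*u*(u + 2)/(3*u^2 - 11*u + 6)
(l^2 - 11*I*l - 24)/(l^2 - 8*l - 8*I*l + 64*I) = (l - 3*I)/(l - 8)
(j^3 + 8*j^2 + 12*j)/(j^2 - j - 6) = j*(j + 6)/(j - 3)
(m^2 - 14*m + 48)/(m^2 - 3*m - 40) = (m - 6)/(m + 5)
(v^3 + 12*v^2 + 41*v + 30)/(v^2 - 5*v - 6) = (v^2 + 11*v + 30)/(v - 6)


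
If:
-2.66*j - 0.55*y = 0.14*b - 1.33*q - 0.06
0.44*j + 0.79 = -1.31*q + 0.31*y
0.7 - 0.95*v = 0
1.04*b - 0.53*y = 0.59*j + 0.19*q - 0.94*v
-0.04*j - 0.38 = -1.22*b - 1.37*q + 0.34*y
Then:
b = 0.81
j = -0.53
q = 0.37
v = 0.74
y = 3.36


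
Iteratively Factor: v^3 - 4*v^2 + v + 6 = (v - 2)*(v^2 - 2*v - 3) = (v - 3)*(v - 2)*(v + 1)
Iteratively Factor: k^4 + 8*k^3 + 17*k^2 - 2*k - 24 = (k - 1)*(k^3 + 9*k^2 + 26*k + 24) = (k - 1)*(k + 4)*(k^2 + 5*k + 6) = (k - 1)*(k + 3)*(k + 4)*(k + 2)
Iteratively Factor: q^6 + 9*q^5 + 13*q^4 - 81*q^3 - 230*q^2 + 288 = (q - 3)*(q^5 + 12*q^4 + 49*q^3 + 66*q^2 - 32*q - 96) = (q - 3)*(q + 4)*(q^4 + 8*q^3 + 17*q^2 - 2*q - 24) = (q - 3)*(q + 4)^2*(q^3 + 4*q^2 + q - 6) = (q - 3)*(q - 1)*(q + 4)^2*(q^2 + 5*q + 6) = (q - 3)*(q - 1)*(q + 2)*(q + 4)^2*(q + 3)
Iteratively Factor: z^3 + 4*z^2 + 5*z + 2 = (z + 1)*(z^2 + 3*z + 2) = (z + 1)^2*(z + 2)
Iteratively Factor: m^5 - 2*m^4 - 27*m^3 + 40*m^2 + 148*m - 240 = (m - 5)*(m^4 + 3*m^3 - 12*m^2 - 20*m + 48) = (m - 5)*(m - 2)*(m^3 + 5*m^2 - 2*m - 24) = (m - 5)*(m - 2)*(m + 3)*(m^2 + 2*m - 8) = (m - 5)*(m - 2)^2*(m + 3)*(m + 4)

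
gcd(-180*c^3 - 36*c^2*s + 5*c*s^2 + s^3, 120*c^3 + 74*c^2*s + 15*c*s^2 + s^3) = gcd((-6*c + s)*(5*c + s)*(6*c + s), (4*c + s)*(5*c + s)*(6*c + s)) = 30*c^2 + 11*c*s + s^2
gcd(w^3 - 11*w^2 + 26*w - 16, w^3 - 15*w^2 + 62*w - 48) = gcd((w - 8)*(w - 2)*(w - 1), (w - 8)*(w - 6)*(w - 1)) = w^2 - 9*w + 8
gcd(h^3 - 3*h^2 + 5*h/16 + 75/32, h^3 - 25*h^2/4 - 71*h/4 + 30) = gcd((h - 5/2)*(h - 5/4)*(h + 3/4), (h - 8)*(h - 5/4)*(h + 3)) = h - 5/4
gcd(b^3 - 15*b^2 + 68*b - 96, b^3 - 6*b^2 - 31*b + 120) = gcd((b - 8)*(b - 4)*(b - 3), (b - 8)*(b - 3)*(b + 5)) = b^2 - 11*b + 24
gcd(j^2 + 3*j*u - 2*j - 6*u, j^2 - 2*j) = j - 2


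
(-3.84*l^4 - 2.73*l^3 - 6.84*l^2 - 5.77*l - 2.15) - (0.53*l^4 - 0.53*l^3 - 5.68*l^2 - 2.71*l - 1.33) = -4.37*l^4 - 2.2*l^3 - 1.16*l^2 - 3.06*l - 0.82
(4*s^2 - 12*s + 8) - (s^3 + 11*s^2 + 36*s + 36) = -s^3 - 7*s^2 - 48*s - 28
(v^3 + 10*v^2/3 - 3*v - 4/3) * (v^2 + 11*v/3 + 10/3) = v^5 + 7*v^4 + 113*v^3/9 - 11*v^2/9 - 134*v/9 - 40/9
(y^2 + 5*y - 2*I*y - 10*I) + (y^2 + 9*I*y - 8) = 2*y^2 + 5*y + 7*I*y - 8 - 10*I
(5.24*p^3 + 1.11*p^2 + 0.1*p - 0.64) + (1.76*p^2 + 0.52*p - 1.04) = 5.24*p^3 + 2.87*p^2 + 0.62*p - 1.68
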